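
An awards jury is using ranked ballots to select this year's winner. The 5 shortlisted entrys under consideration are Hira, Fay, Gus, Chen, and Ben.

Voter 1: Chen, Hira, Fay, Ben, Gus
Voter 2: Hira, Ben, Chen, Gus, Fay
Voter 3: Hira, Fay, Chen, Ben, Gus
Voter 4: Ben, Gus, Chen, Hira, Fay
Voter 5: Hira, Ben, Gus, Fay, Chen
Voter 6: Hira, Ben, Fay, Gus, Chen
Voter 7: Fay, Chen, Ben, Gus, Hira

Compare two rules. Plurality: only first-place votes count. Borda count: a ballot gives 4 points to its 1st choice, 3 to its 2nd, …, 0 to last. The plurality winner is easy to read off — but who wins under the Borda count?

Plurality first-place counts: Hira 4, Fay 1, Gus 0, Chen 1, Ben 1 → Hira.
Borda totals: Hira 20, Fay 12, Gus 8, Chen 13, Ben 17 → Hira.

Hira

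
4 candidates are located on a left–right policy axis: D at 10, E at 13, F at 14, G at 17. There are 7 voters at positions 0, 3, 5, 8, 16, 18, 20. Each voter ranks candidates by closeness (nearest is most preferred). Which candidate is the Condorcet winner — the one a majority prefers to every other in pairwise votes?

With single-peaked preferences on a line, the Condorcet winner is the candidate closest to the median voter.
The median voter (position 8) is closest to D at 10.
Check: D vs E — voters closer to D: 4 of 7.

D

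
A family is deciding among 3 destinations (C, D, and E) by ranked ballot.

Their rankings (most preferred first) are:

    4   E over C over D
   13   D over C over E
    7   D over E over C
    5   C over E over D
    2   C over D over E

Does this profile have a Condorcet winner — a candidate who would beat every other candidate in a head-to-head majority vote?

Head-to-head results (31 voters total):
C vs D: D wins 20–11.
C vs E: C wins 20–11.
D vs E: D wins 22–9.
D beats each rival — C (20–11), E (22–9) — so D is the Condorcet winner.

Yes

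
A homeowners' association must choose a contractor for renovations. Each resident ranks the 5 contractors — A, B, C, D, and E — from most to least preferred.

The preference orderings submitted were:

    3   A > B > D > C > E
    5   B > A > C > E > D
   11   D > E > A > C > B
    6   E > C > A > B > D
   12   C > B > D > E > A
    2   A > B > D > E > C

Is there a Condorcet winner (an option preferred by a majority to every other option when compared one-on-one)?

No

Head-to-head results (39 voters total):
A vs B: A wins 22–17.
A vs C: A wins 21–18.
A vs D: D wins 23–16.
A vs E: E wins 29–10.
B vs C: C wins 29–10.
B vs D: B wins 28–11.
B vs E: B wins 22–17.
C vs D: C wins 23–16.
C vs E: C wins 20–19.
D vs E: D wins 28–11.
No candidate beats all others: A beats B beats D beats A, a majority cycle.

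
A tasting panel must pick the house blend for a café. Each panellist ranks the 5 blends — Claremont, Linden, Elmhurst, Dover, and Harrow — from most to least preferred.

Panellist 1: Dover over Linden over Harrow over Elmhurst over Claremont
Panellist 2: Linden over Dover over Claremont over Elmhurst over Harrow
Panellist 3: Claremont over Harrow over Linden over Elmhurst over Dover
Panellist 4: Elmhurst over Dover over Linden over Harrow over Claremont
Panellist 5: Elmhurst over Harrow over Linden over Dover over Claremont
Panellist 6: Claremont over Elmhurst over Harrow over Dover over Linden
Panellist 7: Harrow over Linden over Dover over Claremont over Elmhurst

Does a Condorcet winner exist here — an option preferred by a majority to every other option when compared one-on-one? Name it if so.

Head-to-head results (7 voters total):
Claremont vs Linden: Linden wins 5–2.
Claremont vs Elmhurst: Claremont wins 4–3.
Claremont vs Dover: Dover wins 5–2.
Claremont vs Harrow: Harrow wins 4–3.
Linden vs Elmhurst: Linden wins 4–3.
Linden vs Dover: Linden wins 4–3.
Linden vs Harrow: Harrow wins 4–3.
Elmhurst vs Dover: Elmhurst wins 4–3.
Elmhurst vs Harrow: Elmhurst wins 4–3.
Dover vs Harrow: Harrow wins 4–3.
No candidate beats all others: Claremont beats Elmhurst beats Dover beats Claremont, a majority cycle.

There is no Condorcet winner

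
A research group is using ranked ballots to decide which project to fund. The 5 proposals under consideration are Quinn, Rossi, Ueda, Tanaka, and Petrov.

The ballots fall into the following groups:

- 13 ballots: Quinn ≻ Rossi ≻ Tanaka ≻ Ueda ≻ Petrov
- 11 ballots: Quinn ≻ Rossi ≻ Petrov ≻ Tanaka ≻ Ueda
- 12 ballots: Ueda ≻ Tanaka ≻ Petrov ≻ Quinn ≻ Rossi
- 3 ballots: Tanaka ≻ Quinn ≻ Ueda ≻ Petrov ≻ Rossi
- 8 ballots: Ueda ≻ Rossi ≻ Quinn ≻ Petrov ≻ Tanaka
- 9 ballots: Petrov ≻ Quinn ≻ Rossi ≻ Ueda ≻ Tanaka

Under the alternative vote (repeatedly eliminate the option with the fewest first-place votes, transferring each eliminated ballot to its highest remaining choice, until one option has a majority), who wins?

Round 1: Quinn 24, Ueda 20, Petrov 9, Tanaka 3, Rossi 0. Rossi has the fewest and is eliminated.
Round 2: Quinn 24, Ueda 20, Petrov 9, Tanaka 3. Tanaka has the fewest and is eliminated.
Round 3: Quinn 27, Ueda 20, Petrov 9. Petrov has the fewest and is eliminated.
Round 4: Quinn 36, Ueda 20. Quinn has a majority.

Quinn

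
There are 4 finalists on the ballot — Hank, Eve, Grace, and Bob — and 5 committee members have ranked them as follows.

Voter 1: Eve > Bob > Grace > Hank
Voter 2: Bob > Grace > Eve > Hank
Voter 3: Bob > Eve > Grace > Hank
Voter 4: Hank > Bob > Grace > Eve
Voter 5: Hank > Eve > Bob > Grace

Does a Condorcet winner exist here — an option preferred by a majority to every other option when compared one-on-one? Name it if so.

Head-to-head results (5 voters total):
Hank vs Eve: Eve wins 3–2.
Hank vs Grace: Grace wins 3–2.
Hank vs Bob: Bob wins 3–2.
Eve vs Grace: Eve wins 3–2.
Eve vs Bob: Bob wins 3–2.
Grace vs Bob: Bob wins 5–0.
Bob beats each rival — Hank (3–2), Eve (3–2), Grace (5–0) — so Bob is the Condorcet winner.

Bob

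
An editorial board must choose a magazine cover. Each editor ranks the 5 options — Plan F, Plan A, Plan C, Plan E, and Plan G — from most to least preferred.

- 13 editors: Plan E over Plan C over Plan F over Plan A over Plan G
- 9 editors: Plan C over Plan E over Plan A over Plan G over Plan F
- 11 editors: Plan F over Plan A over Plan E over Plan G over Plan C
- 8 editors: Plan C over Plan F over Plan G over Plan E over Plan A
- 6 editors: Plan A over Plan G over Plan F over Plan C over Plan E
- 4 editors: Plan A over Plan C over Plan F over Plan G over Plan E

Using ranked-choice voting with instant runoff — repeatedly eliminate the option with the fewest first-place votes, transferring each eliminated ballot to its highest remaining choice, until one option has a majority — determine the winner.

Plan C

Round 1: Plan C 17, Plan E 13, Plan F 11, Plan A 10, Plan G 0. Plan G has the fewest and is eliminated.
Round 2: Plan C 17, Plan E 13, Plan F 11, Plan A 10. Plan A has the fewest and is eliminated.
Round 3: Plan C 21, Plan F 17, Plan E 13. Plan E has the fewest and is eliminated.
Round 4: Plan C 34, Plan F 17. Plan C has a majority.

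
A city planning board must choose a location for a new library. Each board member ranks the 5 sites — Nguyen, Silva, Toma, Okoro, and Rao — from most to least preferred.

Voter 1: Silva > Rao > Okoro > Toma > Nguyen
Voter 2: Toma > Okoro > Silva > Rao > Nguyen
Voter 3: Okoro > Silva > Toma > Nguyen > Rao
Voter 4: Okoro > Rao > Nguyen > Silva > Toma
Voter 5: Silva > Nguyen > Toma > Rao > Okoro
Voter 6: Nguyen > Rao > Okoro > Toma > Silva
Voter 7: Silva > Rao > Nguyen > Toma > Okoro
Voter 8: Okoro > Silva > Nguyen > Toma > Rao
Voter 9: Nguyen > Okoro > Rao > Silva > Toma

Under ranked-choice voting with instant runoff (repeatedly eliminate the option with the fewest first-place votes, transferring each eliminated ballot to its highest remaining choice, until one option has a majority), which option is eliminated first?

Round 1: Silva 3, Okoro 3, Nguyen 2, Toma 1, Rao 0. Rao has the fewest and is eliminated.
Round 2: Silva 3, Okoro 3, Nguyen 2, Toma 1. Toma has the fewest and is eliminated.
Round 3: Okoro 4, Silva 3, Nguyen 2. Nguyen has the fewest and is eliminated.
Round 4: Okoro 6, Silva 3. Okoro has a majority.

Rao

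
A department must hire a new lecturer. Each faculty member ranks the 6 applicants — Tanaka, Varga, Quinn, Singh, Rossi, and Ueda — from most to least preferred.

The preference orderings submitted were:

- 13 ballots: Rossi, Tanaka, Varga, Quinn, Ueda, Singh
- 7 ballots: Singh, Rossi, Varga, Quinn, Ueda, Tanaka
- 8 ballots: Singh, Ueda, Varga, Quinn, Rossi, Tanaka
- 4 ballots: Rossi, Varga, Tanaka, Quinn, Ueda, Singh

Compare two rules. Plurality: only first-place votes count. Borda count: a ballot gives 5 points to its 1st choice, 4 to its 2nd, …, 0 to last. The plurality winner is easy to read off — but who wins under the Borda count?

Rossi

Plurality first-place counts: Tanaka 0, Varga 0, Quinn 0, Singh 15, Rossi 17, Ueda 0 → Rossi.
Borda totals: Tanaka 64, Varga 100, Quinn 64, Singh 75, Rossi 121, Ueda 56 → Rossi.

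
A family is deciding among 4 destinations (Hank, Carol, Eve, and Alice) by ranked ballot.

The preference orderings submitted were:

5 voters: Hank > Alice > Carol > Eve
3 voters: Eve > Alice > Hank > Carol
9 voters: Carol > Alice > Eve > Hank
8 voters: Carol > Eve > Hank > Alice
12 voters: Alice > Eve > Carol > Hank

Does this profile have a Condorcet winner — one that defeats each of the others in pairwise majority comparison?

Yes

Head-to-head results (37 voters total):
Hank vs Carol: Carol wins 29–8.
Hank vs Eve: Eve wins 32–5.
Hank vs Alice: Alice wins 24–13.
Carol vs Eve: Carol wins 22–15.
Carol vs Alice: Alice wins 20–17.
Eve vs Alice: Alice wins 26–11.
Alice beats each rival — Hank (24–13), Carol (20–17), Eve (26–11) — so Alice is the Condorcet winner.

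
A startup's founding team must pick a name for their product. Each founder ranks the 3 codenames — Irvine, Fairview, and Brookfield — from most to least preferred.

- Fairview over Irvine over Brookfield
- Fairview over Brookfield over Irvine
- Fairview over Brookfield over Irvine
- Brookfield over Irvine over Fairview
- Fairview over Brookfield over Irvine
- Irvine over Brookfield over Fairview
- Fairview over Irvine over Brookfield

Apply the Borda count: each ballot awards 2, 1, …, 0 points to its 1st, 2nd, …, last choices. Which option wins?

Fairview

Borda scores:
  Irvine: 1 + 0 + 0 + 1 + 0 + 2 + 1 = 5
  Fairview: 2 + 2 + 2 + 0 + 2 + 0 + 2 = 10
  Brookfield: 0 + 1 + 1 + 2 + 1 + 1 + 0 = 6
Fairview has the highest total.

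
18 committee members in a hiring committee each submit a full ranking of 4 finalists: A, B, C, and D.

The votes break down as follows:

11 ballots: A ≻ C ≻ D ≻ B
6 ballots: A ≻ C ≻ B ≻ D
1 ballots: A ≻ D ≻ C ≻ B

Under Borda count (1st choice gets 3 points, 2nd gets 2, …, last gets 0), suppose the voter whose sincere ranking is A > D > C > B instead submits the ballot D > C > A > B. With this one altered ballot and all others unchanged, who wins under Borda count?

A

Borda totals with the altered ballot: A 52, B 6, C 36, D 14.
The winner is unchanged: still A.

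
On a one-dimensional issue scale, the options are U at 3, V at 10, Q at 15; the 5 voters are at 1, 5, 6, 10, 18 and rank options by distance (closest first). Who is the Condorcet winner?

U

With single-peaked preferences on a line, the Condorcet winner is the candidate closest to the median voter.
The median voter (position 6) is closest to U at 3.
Check: U vs Q — voters closer to U: 3 of 5.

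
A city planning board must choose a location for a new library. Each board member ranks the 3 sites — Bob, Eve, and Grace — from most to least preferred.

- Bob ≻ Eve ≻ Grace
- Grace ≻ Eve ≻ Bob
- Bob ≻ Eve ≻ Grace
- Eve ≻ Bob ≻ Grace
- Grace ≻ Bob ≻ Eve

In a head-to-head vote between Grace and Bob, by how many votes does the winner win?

Ballots ranking Grace above Bob: 2.
Ballots ranking Bob above Grace: 3.
Bob wins 3–2, a margin of 1.

1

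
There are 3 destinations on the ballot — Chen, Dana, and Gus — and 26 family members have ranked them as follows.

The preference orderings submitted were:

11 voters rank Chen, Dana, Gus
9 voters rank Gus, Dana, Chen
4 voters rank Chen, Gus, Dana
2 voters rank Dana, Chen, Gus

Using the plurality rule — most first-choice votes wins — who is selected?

First-place vote totals:
  Chen: 15
  Dana: 2
  Gus: 9
Chen has the most first-place votes.

Chen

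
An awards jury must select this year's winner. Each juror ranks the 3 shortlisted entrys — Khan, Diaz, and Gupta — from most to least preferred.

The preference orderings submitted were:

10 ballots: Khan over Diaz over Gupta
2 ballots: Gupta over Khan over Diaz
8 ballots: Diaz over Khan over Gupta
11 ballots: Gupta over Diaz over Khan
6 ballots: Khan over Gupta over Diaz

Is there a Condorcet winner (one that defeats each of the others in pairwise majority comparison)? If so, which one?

Head-to-head results (37 voters total):
Khan vs Diaz: Diaz wins 19–18.
Khan vs Gupta: Khan wins 24–13.
Diaz vs Gupta: Gupta wins 19–18.
No candidate beats all others: Khan beats Gupta beats Diaz beats Khan, a majority cycle.

There is no Condorcet winner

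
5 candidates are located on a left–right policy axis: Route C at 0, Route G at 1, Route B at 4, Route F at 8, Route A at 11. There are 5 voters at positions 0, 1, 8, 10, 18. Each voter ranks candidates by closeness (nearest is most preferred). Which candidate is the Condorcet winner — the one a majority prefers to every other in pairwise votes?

Route F

With single-peaked preferences on a line, the Condorcet winner is the candidate closest to the median voter.
The median voter (position 8) is closest to Route F at 8.
Check: Route F vs Route B — voters closer to Route F: 3 of 5.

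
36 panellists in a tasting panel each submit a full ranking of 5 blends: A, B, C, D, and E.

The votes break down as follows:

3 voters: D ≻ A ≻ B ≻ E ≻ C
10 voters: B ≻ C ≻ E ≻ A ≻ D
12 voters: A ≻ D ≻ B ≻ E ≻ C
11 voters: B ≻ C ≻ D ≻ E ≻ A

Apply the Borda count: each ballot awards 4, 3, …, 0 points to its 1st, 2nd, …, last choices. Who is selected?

Borda scores:
  A: 3·3 + 10·1 + 12·4 + 11·0 = 67
  B: 3·2 + 10·4 + 12·2 + 11·4 = 114
  C: 3·0 + 10·3 + 12·0 + 11·3 = 63
  D: 3·4 + 10·0 + 12·3 + 11·2 = 70
  E: 3·1 + 10·2 + 12·1 + 11·1 = 46
B has the highest total.

B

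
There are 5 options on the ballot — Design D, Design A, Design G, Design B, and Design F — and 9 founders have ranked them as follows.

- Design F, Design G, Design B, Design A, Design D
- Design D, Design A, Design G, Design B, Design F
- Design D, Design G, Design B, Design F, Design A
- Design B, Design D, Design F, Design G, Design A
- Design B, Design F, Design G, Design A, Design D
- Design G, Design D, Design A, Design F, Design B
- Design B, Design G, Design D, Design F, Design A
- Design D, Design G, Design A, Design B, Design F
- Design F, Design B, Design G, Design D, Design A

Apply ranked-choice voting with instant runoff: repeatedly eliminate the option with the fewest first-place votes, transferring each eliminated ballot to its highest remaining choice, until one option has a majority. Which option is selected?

Design B

Round 1: Design D 3, Design B 3, Design F 2, Design G 1, Design A 0. Design A has the fewest and is eliminated.
Round 2: Design D 3, Design B 3, Design F 2, Design G 1. Design G has the fewest and is eliminated.
Round 3: Design D 4, Design B 3, Design F 2. Design F has the fewest and is eliminated.
Round 4: Design B 5, Design D 4. Design B has a majority.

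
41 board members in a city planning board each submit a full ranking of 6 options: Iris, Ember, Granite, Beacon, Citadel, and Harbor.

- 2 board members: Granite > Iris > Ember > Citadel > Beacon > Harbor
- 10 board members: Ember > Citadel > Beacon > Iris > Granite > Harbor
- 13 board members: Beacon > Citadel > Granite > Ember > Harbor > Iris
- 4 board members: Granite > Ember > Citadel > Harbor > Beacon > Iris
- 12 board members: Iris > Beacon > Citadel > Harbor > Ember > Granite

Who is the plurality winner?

Beacon

First-place vote totals:
  Iris: 12
  Ember: 10
  Granite: 6
  Beacon: 13
  Citadel: 0
  Harbor: 0
Beacon has the most first-place votes.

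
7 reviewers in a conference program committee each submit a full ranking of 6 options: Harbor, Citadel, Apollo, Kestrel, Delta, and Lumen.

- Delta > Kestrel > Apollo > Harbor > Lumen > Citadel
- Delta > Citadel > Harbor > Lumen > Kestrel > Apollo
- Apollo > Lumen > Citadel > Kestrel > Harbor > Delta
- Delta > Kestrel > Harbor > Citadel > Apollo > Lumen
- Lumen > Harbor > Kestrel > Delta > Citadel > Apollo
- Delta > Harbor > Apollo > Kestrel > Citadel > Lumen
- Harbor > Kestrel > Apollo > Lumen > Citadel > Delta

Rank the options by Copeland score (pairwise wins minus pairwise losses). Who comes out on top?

Delta

Pairwise results:
  Harbor vs Citadel: Harbor wins 5–2.
  Harbor vs Apollo: Harbor wins 5–2.
  Harbor vs Kestrel: Harbor wins 4–3.
  Harbor vs Delta: Delta wins 4–3.
  Harbor vs Lumen: Harbor wins 5–2.
  Citadel vs Apollo: Apollo wins 4–3.
  Citadel vs Kestrel: Kestrel wins 5–2.
  Citadel vs Delta: Delta wins 5–2.
  Citadel vs Lumen: Lumen wins 4–3.
  Apollo vs Kestrel: Kestrel wins 5–2.
  Apollo vs Delta: Delta wins 5–2.
  Apollo vs Lumen: Apollo wins 5–2.
  Kestrel vs Delta: Delta wins 4–3.
  Kestrel vs Lumen: Kestrel wins 4–3.
  Delta vs Lumen: Delta wins 4–3.
Copeland scores (wins − losses):
  Harbor: 4 − 1 = 3
  Citadel: 0 − 5 = -5
  Apollo: 2 − 3 = -1
  Kestrel: 3 − 2 = 1
  Delta: 5 − 0 = 5
  Lumen: 1 − 4 = -3
Delta has the best Copeland score.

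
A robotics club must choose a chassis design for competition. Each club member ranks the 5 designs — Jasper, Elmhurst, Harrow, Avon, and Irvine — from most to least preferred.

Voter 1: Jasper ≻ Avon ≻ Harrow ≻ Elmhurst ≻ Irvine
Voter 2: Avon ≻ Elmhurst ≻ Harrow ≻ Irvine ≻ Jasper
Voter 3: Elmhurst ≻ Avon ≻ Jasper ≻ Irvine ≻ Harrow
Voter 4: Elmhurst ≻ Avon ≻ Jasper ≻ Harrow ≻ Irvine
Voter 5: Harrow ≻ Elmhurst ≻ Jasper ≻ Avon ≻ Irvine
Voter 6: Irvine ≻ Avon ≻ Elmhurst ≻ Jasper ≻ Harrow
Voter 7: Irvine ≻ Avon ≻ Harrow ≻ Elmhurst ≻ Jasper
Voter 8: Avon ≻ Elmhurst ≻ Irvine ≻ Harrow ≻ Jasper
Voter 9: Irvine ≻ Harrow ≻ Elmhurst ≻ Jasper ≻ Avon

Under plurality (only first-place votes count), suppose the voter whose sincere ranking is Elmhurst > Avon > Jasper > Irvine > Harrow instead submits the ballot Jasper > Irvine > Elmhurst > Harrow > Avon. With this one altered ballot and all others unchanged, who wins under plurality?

Irvine

First-place totals with the altered ballot: Jasper 2, Elmhurst 1, Harrow 1, Avon 2, Irvine 3.
The winner is unchanged: still Irvine.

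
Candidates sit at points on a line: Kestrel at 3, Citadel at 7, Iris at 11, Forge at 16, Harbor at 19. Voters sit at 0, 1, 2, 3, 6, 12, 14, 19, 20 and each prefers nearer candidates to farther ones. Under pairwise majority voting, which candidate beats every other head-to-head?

With single-peaked preferences on a line, the Condorcet winner is the candidate closest to the median voter.
The median voter (position 6) is closest to Citadel at 7.
Check: Citadel vs Iris — voters closer to Citadel: 5 of 9.

Citadel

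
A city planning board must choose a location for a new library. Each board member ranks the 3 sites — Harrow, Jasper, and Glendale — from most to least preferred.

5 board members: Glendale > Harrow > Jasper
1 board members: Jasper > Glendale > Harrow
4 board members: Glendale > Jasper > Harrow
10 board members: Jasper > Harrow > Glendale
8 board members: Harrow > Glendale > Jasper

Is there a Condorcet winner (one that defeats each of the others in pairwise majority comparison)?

No

Head-to-head results (28 voters total):
Harrow vs Jasper: Jasper wins 15–13.
Harrow vs Glendale: Harrow wins 18–10.
Jasper vs Glendale: Glendale wins 17–11.
No candidate beats all others: Harrow beats Glendale beats Jasper beats Harrow, a majority cycle.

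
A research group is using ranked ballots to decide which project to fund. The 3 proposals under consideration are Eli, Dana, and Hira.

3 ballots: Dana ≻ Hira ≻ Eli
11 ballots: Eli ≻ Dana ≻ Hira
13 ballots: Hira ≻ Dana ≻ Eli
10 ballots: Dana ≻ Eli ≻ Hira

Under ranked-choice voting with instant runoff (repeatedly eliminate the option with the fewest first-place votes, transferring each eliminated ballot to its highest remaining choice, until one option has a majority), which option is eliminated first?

Round 1: Dana 13, Hira 13, Eli 11. Eli has the fewest and is eliminated.
Round 2: Dana 24, Hira 13. Dana has a majority.

Eli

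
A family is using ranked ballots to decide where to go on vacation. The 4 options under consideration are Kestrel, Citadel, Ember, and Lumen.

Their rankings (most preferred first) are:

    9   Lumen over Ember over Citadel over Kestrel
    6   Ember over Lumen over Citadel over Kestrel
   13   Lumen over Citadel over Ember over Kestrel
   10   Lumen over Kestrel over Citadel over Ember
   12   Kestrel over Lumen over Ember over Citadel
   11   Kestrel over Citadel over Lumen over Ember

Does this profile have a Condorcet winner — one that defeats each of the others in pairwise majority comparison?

Yes

Head-to-head results (61 voters total):
Kestrel vs Citadel: Kestrel wins 33–28.
Kestrel vs Ember: Kestrel wins 33–28.
Kestrel vs Lumen: Lumen wins 38–23.
Citadel vs Ember: Citadel wins 34–27.
Citadel vs Lumen: Lumen wins 50–11.
Ember vs Lumen: Lumen wins 55–6.
Lumen beats each rival — Kestrel (38–23), Citadel (50–11), Ember (55–6) — so Lumen is the Condorcet winner.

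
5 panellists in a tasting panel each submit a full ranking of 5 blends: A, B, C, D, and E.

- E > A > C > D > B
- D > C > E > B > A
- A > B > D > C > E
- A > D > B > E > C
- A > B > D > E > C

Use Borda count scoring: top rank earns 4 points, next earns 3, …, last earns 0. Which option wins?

A

Borda scores:
  A: 3 + 0 + 4 + 4 + 4 = 15
  B: 0 + 1 + 3 + 2 + 3 = 9
  C: 2 + 3 + 1 + 0 + 0 = 6
  D: 1 + 4 + 2 + 3 + 2 = 12
  E: 4 + 2 + 0 + 1 + 1 = 8
A has the highest total.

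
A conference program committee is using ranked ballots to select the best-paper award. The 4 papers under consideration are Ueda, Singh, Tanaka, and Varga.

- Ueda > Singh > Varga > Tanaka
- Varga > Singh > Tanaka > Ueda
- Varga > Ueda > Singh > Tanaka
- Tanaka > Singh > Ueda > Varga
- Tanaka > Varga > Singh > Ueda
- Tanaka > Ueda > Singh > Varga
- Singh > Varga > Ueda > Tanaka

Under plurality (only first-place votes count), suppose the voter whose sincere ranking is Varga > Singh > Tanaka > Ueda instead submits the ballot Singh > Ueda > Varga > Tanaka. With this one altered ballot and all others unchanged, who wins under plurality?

Tanaka

First-place totals with the altered ballot: Ueda 1, Singh 2, Tanaka 3, Varga 1.
The winner is unchanged: still Tanaka.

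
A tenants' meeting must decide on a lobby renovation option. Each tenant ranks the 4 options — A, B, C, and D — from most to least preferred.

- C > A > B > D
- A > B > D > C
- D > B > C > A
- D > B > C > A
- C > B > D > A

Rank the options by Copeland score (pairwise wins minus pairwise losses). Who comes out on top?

Pairwise results:
  A vs B: B wins 3–2.
  A vs C: C wins 4–1.
  A vs D: D wins 3–2.
  B vs C: B wins 3–2.
  B vs D: B wins 3–2.
  C vs D: D wins 3–2.
Copeland scores (wins − losses):
  A: 0 − 3 = -3
  B: 3 − 0 = 3
  C: 1 − 2 = -1
  D: 2 − 1 = 1
B has the best Copeland score.

B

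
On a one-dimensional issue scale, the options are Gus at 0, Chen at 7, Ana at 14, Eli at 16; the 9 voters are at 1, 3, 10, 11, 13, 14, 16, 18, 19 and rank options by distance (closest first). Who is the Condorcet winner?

With single-peaked preferences on a line, the Condorcet winner is the candidate closest to the median voter.
The median voter (position 13) is closest to Ana at 14.
Check: Ana vs Chen — voters closer to Ana: 6 of 9.

Ana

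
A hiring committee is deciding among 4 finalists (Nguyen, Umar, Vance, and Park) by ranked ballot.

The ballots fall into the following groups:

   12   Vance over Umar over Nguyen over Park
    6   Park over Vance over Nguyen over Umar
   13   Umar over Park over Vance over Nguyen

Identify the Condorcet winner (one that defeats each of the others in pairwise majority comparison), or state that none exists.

Head-to-head results (31 voters total):
Nguyen vs Umar: Umar wins 25–6.
Nguyen vs Vance: Vance wins 31–0.
Nguyen vs Park: Park wins 19–12.
Umar vs Vance: Vance wins 18–13.
Umar vs Park: Umar wins 25–6.
Vance vs Park: Park wins 19–12.
No candidate beats all others: Umar beats Park beats Vance beats Umar, a majority cycle.

No Condorcet winner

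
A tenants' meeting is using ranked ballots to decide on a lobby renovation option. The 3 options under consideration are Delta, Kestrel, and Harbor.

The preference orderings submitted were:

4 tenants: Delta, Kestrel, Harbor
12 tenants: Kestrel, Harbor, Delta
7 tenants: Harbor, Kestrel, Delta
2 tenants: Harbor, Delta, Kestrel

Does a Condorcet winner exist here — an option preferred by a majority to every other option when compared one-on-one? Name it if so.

Kestrel

Head-to-head results (25 voters total):
Delta vs Kestrel: Kestrel wins 19–6.
Delta vs Harbor: Harbor wins 21–4.
Kestrel vs Harbor: Kestrel wins 16–9.
Kestrel beats each rival — Delta (19–6), Harbor (16–9) — so Kestrel is the Condorcet winner.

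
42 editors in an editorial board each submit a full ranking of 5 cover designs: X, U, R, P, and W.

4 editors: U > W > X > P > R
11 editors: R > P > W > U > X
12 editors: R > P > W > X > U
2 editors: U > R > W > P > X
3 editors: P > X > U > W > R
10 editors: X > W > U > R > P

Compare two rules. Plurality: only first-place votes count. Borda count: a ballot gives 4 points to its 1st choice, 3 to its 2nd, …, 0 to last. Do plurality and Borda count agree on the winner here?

Yes

Plurality first-place counts: X 10, U 6, R 23, P 3, W 0 → R.
Borda totals: X 69, U 61, R 108, P 87, W 95 → R.
The two rules agree on R.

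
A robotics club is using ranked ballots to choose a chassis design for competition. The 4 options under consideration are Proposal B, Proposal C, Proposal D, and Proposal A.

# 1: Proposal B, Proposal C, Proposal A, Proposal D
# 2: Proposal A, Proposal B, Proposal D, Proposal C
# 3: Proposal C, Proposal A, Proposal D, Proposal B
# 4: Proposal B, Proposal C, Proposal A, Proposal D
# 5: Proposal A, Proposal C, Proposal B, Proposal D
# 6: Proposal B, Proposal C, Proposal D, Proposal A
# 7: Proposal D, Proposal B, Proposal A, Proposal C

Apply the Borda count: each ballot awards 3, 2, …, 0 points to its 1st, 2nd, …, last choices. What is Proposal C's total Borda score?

Borda scores:
  Proposal B: 3 + 2 + 0 + 3 + 1 + 3 + 2 = 14
  Proposal C: 2 + 0 + 3 + 2 + 2 + 2 + 0 = 11
  Proposal D: 0 + 1 + 1 + 0 + 0 + 1 + 3 = 6
  Proposal A: 1 + 3 + 2 + 1 + 3 + 0 + 1 = 11

11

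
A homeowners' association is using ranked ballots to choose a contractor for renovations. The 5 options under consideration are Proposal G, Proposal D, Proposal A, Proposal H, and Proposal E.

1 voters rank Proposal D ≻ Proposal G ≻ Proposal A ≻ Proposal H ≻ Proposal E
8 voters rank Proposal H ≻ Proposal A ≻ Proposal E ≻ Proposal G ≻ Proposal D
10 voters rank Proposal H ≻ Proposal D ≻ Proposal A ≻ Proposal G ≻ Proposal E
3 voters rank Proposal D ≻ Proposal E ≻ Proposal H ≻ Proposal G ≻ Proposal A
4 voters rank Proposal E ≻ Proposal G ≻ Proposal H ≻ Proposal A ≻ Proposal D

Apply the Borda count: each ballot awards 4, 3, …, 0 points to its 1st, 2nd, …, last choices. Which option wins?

Proposal H

Borda scores:
  Proposal G: 3 + 8·1 + 10·1 + 3·1 + 4·3 = 36
  Proposal D: 4 + 8·0 + 10·3 + 3·4 + 4·0 = 46
  Proposal A: 2 + 8·3 + 10·2 + 3·0 + 4·1 = 50
  Proposal H: 1 + 8·4 + 10·4 + 3·2 + 4·2 = 87
  Proposal E: 0 + 8·2 + 10·0 + 3·3 + 4·4 = 41
Proposal H has the highest total.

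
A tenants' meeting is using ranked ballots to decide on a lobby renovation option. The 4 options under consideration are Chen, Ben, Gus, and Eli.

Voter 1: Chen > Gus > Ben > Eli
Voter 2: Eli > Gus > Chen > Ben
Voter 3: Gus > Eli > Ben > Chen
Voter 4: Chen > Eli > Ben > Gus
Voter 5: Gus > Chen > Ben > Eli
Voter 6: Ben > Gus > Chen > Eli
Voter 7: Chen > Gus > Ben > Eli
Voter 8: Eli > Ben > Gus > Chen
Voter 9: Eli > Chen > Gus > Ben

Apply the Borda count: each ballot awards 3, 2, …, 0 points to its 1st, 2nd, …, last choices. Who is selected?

Gus

Borda scores:
  Chen: 3 + 1 + 0 + 3 + 2 + 1 + 3 + 0 + 2 = 15
  Ben: 1 + 0 + 1 + 1 + 1 + 3 + 1 + 2 + 0 = 10
  Gus: 2 + 2 + 3 + 0 + 3 + 2 + 2 + 1 + 1 = 16
  Eli: 0 + 3 + 2 + 2 + 0 + 0 + 0 + 3 + 3 = 13
Gus has the highest total.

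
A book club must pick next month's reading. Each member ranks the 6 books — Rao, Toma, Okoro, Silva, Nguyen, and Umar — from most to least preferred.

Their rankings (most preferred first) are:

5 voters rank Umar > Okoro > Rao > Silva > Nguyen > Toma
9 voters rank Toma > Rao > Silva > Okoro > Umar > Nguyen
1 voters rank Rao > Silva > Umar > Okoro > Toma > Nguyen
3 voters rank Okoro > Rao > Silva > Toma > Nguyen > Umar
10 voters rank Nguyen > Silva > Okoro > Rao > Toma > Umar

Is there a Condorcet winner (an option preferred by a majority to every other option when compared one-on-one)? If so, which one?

There is no Condorcet winner

Head-to-head results (28 voters total):
Rao vs Toma: Rao wins 19–9.
Rao vs Okoro: Okoro wins 18–10.
Rao vs Silva: Rao wins 18–10.
Rao vs Nguyen: Rao wins 18–10.
Rao vs Umar: Rao wins 23–5.
Toma vs Okoro: Okoro wins 19–9.
Toma vs Silva: Silva wins 19–9.
Toma vs Nguyen: Nguyen wins 15–13.
Toma vs Umar: Toma wins 22–6.
Okoro vs Silva: Silva wins 20–8.
Okoro vs Nguyen: Okoro wins 18–10.
Okoro vs Umar: Okoro wins 22–6.
Silva vs Nguyen: Silva wins 18–10.
Silva vs Umar: Silva wins 23–5.
Nguyen vs Umar: Umar wins 15–13.
No candidate beats all others: Rao beats Silva beats Okoro beats Rao, a majority cycle.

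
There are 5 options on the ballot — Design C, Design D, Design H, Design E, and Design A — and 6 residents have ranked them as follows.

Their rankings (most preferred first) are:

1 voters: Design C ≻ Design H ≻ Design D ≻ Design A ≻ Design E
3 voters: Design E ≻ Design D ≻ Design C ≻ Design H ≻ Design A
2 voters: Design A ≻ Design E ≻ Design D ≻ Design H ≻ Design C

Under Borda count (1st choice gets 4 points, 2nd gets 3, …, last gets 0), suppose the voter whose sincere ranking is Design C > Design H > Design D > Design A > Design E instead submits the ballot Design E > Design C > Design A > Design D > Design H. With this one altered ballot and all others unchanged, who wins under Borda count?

Borda totals with the altered ballot: Design C 9, Design D 14, Design H 5, Design E 22, Design A 10.
The winner is unchanged: still Design E.

Design E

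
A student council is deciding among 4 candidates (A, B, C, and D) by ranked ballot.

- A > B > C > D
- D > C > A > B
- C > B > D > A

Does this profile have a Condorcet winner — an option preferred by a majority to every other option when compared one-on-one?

Head-to-head results (3 voters total):
A vs B: A wins 2–1.
A vs C: C wins 2–1.
A vs D: D wins 2–1.
B vs C: C wins 2–1.
B vs D: B wins 2–1.
C vs D: C wins 2–1.
C beats each rival — A (2–1), B (2–1), D (2–1) — so C is the Condorcet winner.

Yes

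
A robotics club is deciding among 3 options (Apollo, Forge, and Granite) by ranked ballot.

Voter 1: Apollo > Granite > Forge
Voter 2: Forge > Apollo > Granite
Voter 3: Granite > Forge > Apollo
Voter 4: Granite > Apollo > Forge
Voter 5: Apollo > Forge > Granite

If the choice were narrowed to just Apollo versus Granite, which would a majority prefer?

Ballots ranking Apollo above Granite: 3.
Ballots ranking Granite above Apollo: 2.
Apollo wins the head-to-head, 3–2.

Apollo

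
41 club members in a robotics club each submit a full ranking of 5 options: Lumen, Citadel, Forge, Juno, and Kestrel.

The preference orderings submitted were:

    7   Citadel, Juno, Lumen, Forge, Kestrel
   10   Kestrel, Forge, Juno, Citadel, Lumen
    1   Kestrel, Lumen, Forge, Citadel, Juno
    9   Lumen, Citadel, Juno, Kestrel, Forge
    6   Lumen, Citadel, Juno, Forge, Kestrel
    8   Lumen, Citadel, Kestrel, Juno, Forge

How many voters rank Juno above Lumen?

Ballots ranking Juno above Lumen: 7+10 = 17.
Ballots ranking Lumen above Juno: 1+9+6+8 = 24.
So 17 of 41 voters prefer Juno to Lumen.

17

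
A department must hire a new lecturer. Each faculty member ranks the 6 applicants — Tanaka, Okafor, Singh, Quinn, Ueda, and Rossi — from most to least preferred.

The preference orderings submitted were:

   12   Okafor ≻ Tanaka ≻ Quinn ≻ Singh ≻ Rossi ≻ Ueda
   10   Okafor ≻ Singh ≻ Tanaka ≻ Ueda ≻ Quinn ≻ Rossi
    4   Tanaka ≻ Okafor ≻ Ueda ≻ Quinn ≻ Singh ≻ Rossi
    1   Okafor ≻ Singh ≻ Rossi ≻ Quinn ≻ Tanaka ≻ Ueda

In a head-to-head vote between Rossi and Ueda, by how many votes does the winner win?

Ballots ranking Rossi above Ueda: 12+1 = 13.
Ballots ranking Ueda above Rossi: 10+4 = 14.
Ueda wins 14–13, a margin of 1.

1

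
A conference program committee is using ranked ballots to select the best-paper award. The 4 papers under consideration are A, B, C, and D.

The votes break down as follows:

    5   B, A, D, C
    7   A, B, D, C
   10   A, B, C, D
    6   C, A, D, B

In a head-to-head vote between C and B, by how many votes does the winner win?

Ballots ranking C above B: 6.
Ballots ranking B above C: 5+7+10 = 22.
B wins 22–6, a margin of 16.

16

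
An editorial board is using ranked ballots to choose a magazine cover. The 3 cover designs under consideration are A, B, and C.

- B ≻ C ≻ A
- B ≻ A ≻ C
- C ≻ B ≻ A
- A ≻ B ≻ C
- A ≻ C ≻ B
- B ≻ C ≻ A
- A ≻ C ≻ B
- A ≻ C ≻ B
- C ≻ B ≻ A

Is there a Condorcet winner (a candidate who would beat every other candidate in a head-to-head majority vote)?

Head-to-head results (9 voters total):
A vs B: B wins 5–4.
A vs C: A wins 5–4.
B vs C: C wins 5–4.
No candidate beats all others: A beats C beats B beats A, a majority cycle.

No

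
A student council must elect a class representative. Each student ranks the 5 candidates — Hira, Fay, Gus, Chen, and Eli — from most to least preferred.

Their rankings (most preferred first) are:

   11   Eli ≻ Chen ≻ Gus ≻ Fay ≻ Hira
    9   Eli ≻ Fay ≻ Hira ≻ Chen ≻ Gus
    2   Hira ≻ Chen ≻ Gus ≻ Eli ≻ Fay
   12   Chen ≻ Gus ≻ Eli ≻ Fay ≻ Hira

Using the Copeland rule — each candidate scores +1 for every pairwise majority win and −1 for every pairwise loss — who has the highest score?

Pairwise results:
  Hira vs Fay: Fay wins 32–2.
  Hira vs Gus: Gus wins 23–11.
  Hira vs Chen: Chen wins 23–11.
  Hira vs Eli: Eli wins 32–2.
  Fay vs Gus: Gus wins 25–9.
  Fay vs Chen: Chen wins 25–9.
  Fay vs Eli: Eli wins 34–0.
  Gus vs Chen: Chen wins 34–0.
  Gus vs Eli: Eli wins 20–14.
  Chen vs Eli: Eli wins 20–14.
Copeland scores (wins − losses):
  Hira: 0 − 4 = -4
  Fay: 1 − 3 = -2
  Gus: 2 − 2 = 0
  Chen: 3 − 1 = 2
  Eli: 4 − 0 = 4
Eli has the best Copeland score.

Eli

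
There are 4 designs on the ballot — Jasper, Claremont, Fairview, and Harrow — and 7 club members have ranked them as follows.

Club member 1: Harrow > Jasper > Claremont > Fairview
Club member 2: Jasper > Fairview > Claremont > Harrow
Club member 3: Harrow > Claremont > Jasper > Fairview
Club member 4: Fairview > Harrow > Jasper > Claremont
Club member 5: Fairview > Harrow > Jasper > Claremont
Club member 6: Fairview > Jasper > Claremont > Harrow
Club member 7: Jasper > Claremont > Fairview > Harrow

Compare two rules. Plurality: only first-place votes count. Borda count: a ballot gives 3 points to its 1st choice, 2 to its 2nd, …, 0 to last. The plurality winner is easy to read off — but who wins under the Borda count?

Jasper

Plurality first-place counts: Jasper 2, Claremont 0, Fairview 3, Harrow 2 → Fairview.
Borda totals: Jasper 13, Claremont 7, Fairview 12, Harrow 10 → Jasper.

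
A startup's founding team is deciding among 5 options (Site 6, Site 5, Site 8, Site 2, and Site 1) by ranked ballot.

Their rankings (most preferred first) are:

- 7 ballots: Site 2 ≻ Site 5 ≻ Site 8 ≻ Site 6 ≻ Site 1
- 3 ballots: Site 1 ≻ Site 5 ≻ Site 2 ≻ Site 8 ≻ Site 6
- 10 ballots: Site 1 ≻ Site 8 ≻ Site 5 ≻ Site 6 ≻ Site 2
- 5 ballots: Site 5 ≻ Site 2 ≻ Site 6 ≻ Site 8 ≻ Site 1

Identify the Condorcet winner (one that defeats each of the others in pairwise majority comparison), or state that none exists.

Site 1

Head-to-head results (25 voters total):
Site 6 vs Site 5: Site 5 wins 25–0.
Site 6 vs Site 8: Site 8 wins 20–5.
Site 6 vs Site 2: Site 2 wins 15–10.
Site 6 vs Site 1: Site 1 wins 13–12.
Site 5 vs Site 8: Site 5 wins 15–10.
Site 5 vs Site 2: Site 5 wins 18–7.
Site 5 vs Site 1: Site 1 wins 13–12.
Site 8 vs Site 2: Site 2 wins 15–10.
Site 8 vs Site 1: Site 1 wins 13–12.
Site 2 vs Site 1: Site 1 wins 13–12.
Site 1 beats each rival — Site 6 (13–12), Site 5 (13–12), Site 8 (13–12), Site 2 (13–12) — so Site 1 is the Condorcet winner.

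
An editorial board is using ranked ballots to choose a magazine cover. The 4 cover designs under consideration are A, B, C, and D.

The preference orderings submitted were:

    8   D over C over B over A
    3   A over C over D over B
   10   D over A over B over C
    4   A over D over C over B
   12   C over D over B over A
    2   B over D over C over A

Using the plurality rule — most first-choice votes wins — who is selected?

First-place vote totals:
  A: 7
  B: 2
  C: 12
  D: 18
D has the most first-place votes.

D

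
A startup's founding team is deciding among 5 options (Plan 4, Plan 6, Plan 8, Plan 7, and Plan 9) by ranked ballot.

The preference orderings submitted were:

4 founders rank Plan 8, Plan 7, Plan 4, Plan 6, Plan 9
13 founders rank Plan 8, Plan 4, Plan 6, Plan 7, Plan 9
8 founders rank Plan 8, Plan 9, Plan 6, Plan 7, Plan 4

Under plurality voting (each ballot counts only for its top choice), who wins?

First-place vote totals:
  Plan 4: 0
  Plan 6: 0
  Plan 8: 25
  Plan 7: 0
  Plan 9: 0
Plan 8 has the most first-place votes.

Plan 8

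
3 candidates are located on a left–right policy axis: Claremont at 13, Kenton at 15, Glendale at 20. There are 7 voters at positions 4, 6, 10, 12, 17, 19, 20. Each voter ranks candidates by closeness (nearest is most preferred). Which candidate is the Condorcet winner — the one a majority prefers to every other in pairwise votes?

With single-peaked preferences on a line, the Condorcet winner is the candidate closest to the median voter.
The median voter (position 12) is closest to Claremont at 13.
Check: Claremont vs Glendale — voters closer to Claremont: 4 of 7.

Claremont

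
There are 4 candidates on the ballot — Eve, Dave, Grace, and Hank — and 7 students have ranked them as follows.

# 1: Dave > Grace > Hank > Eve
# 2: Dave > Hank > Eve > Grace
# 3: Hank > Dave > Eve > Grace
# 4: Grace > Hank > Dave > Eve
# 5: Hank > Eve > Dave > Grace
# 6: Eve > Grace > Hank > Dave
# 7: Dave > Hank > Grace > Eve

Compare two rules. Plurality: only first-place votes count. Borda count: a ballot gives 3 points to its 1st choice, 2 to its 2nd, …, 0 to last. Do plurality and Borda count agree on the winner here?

Plurality first-place counts: Eve 1, Dave 3, Grace 1, Hank 2 → Dave.
Borda totals: Eve 7, Dave 13, Grace 8, Hank 14 → Hank.
The two rules disagree: plurality picks Dave, Borda picks Hank.

No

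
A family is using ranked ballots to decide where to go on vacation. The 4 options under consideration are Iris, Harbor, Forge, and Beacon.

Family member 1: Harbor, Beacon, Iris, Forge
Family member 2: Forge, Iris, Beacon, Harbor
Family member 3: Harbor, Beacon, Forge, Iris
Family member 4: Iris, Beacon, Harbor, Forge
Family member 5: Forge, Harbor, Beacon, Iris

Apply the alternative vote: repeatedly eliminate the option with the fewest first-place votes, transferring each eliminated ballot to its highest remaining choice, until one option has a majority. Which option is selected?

Round 1: Harbor 2, Forge 2, Iris 1, Beacon 0. Beacon has the fewest and is eliminated.
Round 2: Harbor 2, Forge 2, Iris 1. Iris has the fewest and is eliminated.
Round 3: Harbor 3, Forge 2. Harbor has a majority.

Harbor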